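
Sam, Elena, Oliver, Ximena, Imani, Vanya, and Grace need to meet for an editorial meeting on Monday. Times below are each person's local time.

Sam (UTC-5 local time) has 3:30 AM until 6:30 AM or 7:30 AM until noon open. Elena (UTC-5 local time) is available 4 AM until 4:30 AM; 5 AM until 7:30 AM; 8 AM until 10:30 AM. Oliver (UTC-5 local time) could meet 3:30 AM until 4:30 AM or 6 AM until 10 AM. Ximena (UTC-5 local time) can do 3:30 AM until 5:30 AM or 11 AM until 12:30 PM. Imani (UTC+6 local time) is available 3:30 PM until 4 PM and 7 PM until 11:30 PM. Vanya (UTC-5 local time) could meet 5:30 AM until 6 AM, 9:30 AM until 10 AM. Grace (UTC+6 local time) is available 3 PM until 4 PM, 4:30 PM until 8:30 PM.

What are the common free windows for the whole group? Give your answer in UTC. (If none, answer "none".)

none

Sam in UTC: 08:30-11:30, 12:30-17:00 (add 5h to convert from UTC-5).
Elena in UTC: 09:00-09:30, 10:00-12:30, 13:00-15:30 (add 5h to convert from UTC-5).
Oliver in UTC: 08:30-09:30, 11:00-15:00 (add 5h to convert from UTC-5).
Ximena in UTC: 08:30-10:30, 16:00-17:30 (add 5h to convert from UTC-5).
Imani in UTC: 09:30-10:00, 13:00-17:30 (subtract 6h to convert from UTC+6).
Vanya in UTC: 10:30-11:00, 14:30-15:00 (add 5h to convert from UTC-5).
Grace in UTC: 09:00-10:00, 10:30-14:30 (subtract 6h to convert from UTC+6).
Sam ∩ Elena: 09:00-09:30, 10:00-11:30, 13:00-15:30.
Sam ∩ Elena ∩ Oliver: 09:00-09:30, 11:00-11:30, 13:00-15:00.
Sam ∩ Elena ∩ Oliver ∩ Ximena: 09:00-09:30.
Sam ∩ Elena ∩ Oliver ∩ Ximena ∩ Imani: ∅.
Sam ∩ Elena ∩ Oliver ∩ Ximena ∩ Imani ∩ Vanya: ∅.
Sam ∩ Elena ∩ Oliver ∩ Ximena ∩ Imani ∩ Vanya ∩ Grace: ∅.
There is no time when everyone is free.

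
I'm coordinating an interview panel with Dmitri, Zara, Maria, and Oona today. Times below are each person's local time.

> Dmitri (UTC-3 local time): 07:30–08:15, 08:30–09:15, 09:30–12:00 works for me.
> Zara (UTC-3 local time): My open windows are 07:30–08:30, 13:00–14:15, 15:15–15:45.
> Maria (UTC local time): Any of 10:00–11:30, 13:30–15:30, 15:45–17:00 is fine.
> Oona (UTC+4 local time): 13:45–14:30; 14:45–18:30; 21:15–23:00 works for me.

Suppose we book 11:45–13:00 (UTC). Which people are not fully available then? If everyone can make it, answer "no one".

Dmitri in UTC: 10:30-11:15, 11:30-12:15, 12:30-15:00 (add 3h to convert from UTC-3).
Zara in UTC: 10:30-11:30, 16:00-17:15, 18:15-18:45 (add 3h to convert from UTC-3).
Maria in UTC: 10:00-11:30, 13:30-15:30, 15:45-17:00.
Oona in UTC: 09:45-10:30, 10:45-14:30, 17:15-19:00 (subtract 4h to convert from UTC+4).
Dmitri: not fully free for 11:45-13:00. Zara: not fully free for 11:45-13:00. Maria: not fully free for 11:45-13:00. Oona: free for 11:45-13:00.

Dmitri, Maria, Zara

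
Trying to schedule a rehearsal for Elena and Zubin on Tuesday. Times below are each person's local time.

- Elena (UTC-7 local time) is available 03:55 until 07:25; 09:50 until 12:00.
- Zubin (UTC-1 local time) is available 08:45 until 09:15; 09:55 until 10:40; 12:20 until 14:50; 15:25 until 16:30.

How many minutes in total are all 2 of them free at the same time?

Elena in UTC: 10:55-14:25, 16:50-19:00 (add 7h to convert from UTC-7).
Zubin in UTC: 09:45-10:15, 10:55-11:40, 13:20-15:50, 16:25-17:30 (add 1h to convert from UTC-1).
Elena ∩ Zubin: 10:55-11:40, 13:20-14:25, 16:50-17:30.
Summing the common windows: 45 + 65 + 40 = 150 minutes.

150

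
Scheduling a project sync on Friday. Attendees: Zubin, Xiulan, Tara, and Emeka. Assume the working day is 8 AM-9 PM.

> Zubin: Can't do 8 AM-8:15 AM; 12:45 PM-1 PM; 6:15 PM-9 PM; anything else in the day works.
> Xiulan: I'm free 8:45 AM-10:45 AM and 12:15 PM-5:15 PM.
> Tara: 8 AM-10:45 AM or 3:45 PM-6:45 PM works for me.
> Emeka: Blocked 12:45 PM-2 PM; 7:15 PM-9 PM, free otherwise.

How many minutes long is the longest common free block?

Zubin free: 08:15-12:45, 13:00-18:15 (invert busy blocks within the working day).
Xiulan free: 08:45-10:45, 12:15-17:15.
Tara free: 08:00-10:45, 15:45-18:45.
Emeka free: 08:00-12:45, 14:00-19:15 (invert busy blocks within the working day).
Zubin ∩ Xiulan: 08:45-10:45, 12:15-12:45, 13:00-17:15.
Zubin ∩ Xiulan ∩ Tara: 08:45-10:45, 15:45-17:15.
Zubin ∩ Xiulan ∩ Tara ∩ Emeka: 08:45-10:45, 15:45-17:15.
The longest is 08:45-10:45 at 120 minutes.

120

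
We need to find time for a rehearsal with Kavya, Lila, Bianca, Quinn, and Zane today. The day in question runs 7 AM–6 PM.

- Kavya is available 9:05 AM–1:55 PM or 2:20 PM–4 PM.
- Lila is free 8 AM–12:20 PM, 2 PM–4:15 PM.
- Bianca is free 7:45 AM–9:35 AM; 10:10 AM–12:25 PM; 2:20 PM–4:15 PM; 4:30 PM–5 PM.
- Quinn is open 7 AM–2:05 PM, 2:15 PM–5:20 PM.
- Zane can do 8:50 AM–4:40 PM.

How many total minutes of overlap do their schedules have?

260

Kavya ∩ Lila: 09:05-12:20, 14:20-16:00.
Kavya ∩ Lila ∩ Bianca: 09:05-09:35, 10:10-12:20, 14:20-16:00.
Kavya ∩ Lila ∩ Bianca ∩ Quinn: 09:05-09:35, 10:10-12:20, 14:20-16:00.
Kavya ∩ Lila ∩ Bianca ∩ Quinn ∩ Zane: 09:05-09:35, 10:10-12:20, 14:20-16:00.
So the common availability across everyone is 09:05-09:35, 10:10-12:20, 14:20-16:00.
Summing the common windows: 30 + 130 + 100 = 260 minutes.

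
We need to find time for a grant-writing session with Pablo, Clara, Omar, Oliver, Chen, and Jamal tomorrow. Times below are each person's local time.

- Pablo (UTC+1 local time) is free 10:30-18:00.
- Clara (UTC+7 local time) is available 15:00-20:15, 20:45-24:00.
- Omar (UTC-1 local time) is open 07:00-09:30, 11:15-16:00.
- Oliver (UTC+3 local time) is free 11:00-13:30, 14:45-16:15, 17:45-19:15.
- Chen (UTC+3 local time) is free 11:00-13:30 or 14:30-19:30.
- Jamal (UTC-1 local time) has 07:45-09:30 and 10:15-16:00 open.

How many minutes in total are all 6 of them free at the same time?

Pablo in UTC: 09:30-17:00 (subtract 1h to convert from UTC+1).
Clara in UTC: 08:00-13:15, 13:45-17:00 (subtract 7h to convert from UTC+7).
Omar in UTC: 08:00-10:30, 12:15-17:00 (add 1h to convert from UTC-1).
Oliver in UTC: 08:00-10:30, 11:45-13:15, 14:45-16:15 (subtract 3h to convert from UTC+3).
Chen in UTC: 08:00-10:30, 11:30-16:30 (subtract 3h to convert from UTC+3).
Jamal in UTC: 08:45-10:30, 11:15-17:00 (add 1h to convert from UTC-1).
Pablo ∩ Clara: 09:30-13:15, 13:45-17:00.
Pablo ∩ Clara ∩ Omar: 09:30-10:30, 12:15-13:15, 13:45-17:00.
Pablo ∩ Clara ∩ Omar ∩ Oliver: 09:30-10:30, 12:15-13:15, 14:45-16:15.
Pablo ∩ Clara ∩ Omar ∩ Oliver ∩ Chen: 09:30-10:30, 12:15-13:15, 14:45-16:15.
Pablo ∩ Clara ∩ Omar ∩ Oliver ∩ Chen ∩ Jamal: 09:30-10:30, 12:15-13:15, 14:45-16:15.
Summing the common windows: 60 + 60 + 90 = 210 minutes.

210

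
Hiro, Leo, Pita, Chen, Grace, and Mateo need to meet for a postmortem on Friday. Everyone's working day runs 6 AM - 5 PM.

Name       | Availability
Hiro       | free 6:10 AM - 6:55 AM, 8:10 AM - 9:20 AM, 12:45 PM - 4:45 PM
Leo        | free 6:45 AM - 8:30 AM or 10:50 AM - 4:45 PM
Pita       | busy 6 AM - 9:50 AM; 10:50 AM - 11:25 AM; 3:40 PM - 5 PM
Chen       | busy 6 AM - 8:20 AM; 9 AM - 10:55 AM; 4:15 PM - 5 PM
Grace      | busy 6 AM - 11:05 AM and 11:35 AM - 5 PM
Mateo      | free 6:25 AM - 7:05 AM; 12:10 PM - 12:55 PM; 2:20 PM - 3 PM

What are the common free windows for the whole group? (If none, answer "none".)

Hiro free: 06:10-06:55, 08:10-09:20, 12:45-16:45.
Leo free: 06:45-08:30, 10:50-16:45.
Pita free: 09:50-10:50, 11:25-15:40 (invert busy blocks within the working day).
Chen free: 08:20-09:00, 10:55-16:15 (invert busy blocks within the working day).
Grace free: 11:05-11:35 (invert busy blocks within the working day).
Mateo free: 06:25-07:05, 12:10-12:55, 14:20-15:00.
Hiro ∩ Leo: 06:45-06:55, 08:10-08:30, 12:45-16:45.
Hiro ∩ Leo ∩ Pita: 12:45-15:40.
Hiro ∩ Leo ∩ Pita ∩ Chen: 12:45-15:40.
Hiro ∩ Leo ∩ Pita ∩ Chen ∩ Grace: ∅.
Hiro ∩ Leo ∩ Pita ∩ Chen ∩ Grace ∩ Mateo: ∅.
There is no time when everyone is free.

none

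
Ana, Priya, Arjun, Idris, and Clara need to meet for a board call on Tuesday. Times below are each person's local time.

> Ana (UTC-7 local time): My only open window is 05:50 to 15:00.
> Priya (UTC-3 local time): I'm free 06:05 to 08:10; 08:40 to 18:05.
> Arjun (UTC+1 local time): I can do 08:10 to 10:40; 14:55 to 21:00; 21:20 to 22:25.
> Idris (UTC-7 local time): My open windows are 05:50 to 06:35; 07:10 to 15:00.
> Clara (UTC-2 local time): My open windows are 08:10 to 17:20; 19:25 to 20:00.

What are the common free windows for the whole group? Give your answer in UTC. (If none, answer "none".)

Ana in UTC: 12:50-22:00 (add 7h to convert from UTC-7).
Priya in UTC: 09:05-11:10, 11:40-21:05 (add 3h to convert from UTC-3).
Arjun in UTC: 07:10-09:40, 13:55-20:00, 20:20-21:25 (subtract 1h to convert from UTC+1).
Idris in UTC: 12:50-13:35, 14:10-22:00 (add 7h to convert from UTC-7).
Clara in UTC: 10:10-19:20, 21:25-22:00 (add 2h to convert from UTC-2).
Ana ∩ Priya: 12:50-21:05.
Ana ∩ Priya ∩ Arjun: 13:55-20:00, 20:20-21:05.
Ana ∩ Priya ∩ Arjun ∩ Idris: 14:10-20:00, 20:20-21:05.
Ana ∩ Priya ∩ Arjun ∩ Idris ∩ Clara: 14:10-19:20.
Those are the intersection windows.

14:10-19:20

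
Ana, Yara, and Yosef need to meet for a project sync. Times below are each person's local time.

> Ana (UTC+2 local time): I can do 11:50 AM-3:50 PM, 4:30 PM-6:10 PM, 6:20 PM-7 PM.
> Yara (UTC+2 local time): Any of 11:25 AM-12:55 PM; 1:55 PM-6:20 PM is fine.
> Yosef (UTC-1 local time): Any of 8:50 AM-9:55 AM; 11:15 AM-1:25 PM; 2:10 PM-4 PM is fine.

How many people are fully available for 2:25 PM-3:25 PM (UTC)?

Ana in UTC: 09:50-13:50, 14:30-16:10, 16:20-17:00 (subtract 2h to convert from UTC+2).
Yara in UTC: 09:25-10:55, 11:55-16:20 (subtract 2h to convert from UTC+2).
Yosef in UTC: 09:50-10:55, 12:15-14:25, 15:10-17:00 (add 1h to convert from UTC-1).
Yara can make the full 14:25-15:25 slot — that's 1.

1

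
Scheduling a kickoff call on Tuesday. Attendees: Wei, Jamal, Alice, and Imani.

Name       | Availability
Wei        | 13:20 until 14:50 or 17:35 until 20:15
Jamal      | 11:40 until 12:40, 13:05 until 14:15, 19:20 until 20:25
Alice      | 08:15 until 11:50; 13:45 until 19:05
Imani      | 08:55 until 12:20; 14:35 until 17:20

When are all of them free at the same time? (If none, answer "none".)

none

Wei ∩ Jamal: 13:20-14:15, 19:20-20:15.
Wei ∩ Jamal ∩ Alice: 13:45-14:15.
Wei ∩ Jamal ∩ Alice ∩ Imani: ∅.
There is no time when everyone is free.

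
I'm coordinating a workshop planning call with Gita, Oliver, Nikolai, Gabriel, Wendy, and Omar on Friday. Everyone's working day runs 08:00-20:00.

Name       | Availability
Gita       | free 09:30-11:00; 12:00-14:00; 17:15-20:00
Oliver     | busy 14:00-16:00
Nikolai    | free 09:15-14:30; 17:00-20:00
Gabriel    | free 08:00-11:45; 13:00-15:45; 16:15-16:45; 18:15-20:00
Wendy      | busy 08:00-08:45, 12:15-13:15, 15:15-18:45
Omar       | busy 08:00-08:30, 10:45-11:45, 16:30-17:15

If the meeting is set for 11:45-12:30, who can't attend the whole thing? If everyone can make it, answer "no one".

Gita free: 09:30-11:00, 12:00-14:00, 17:15-20:00.
Oliver free: 08:00-14:00, 16:00-20:00 (invert busy blocks within the working day).
Nikolai free: 09:15-14:30, 17:00-20:00.
Gabriel free: 08:00-11:45, 13:00-15:45, 16:15-16:45, 18:15-20:00.
Wendy free: 08:45-12:15, 13:15-15:15, 18:45-20:00 (invert busy blocks within the working day).
Omar free: 08:30-10:45, 11:45-16:30, 17:15-20:00 (invert busy blocks within the working day).
Gita: not fully free for 11:45-12:30. Oliver: free for 11:45-12:30. Nikolai: free for 11:45-12:30. Gabriel: not fully free for 11:45-12:30. Wendy: not fully free for 11:45-12:30. Omar: free for 11:45-12:30.

Gabriel, Gita, Wendy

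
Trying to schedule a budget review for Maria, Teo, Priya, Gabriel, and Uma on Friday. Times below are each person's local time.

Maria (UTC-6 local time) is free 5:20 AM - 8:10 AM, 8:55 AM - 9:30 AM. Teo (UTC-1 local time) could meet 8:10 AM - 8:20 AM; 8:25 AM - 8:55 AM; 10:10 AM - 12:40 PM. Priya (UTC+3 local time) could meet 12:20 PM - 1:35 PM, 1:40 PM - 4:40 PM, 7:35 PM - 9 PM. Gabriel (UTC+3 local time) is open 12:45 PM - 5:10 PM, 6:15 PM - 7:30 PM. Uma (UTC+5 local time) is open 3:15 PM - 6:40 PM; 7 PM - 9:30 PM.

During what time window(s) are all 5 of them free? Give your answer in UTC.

11:20-13:40

Maria in UTC: 11:20-14:10, 14:55-15:30 (add 6h to convert from UTC-6).
Teo in UTC: 09:10-09:20, 09:25-09:55, 11:10-13:40 (add 1h to convert from UTC-1).
Priya in UTC: 09:20-10:35, 10:40-13:40, 16:35-18:00 (subtract 3h to convert from UTC+3).
Gabriel in UTC: 09:45-14:10, 15:15-16:30 (subtract 3h to convert from UTC+3).
Uma in UTC: 10:15-13:40, 14:00-16:30 (subtract 5h to convert from UTC+5).
Maria ∩ Teo: 11:20-13:40.
Maria ∩ Teo ∩ Priya: 11:20-13:40.
Maria ∩ Teo ∩ Priya ∩ Gabriel: 11:20-13:40.
Maria ∩ Teo ∩ Priya ∩ Gabriel ∩ Uma: 11:20-13:40.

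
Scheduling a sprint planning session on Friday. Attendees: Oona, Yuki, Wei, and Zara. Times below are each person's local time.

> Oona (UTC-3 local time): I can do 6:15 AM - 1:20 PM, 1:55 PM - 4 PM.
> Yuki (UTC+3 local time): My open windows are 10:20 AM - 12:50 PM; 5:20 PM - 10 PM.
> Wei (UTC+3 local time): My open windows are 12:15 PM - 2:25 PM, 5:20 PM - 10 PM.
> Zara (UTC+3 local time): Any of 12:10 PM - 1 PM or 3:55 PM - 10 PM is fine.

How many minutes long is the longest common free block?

125

Oona in UTC: 09:15-16:20, 16:55-19:00 (add 3h to convert from UTC-3).
Yuki in UTC: 07:20-09:50, 14:20-19:00 (subtract 3h to convert from UTC+3).
Wei in UTC: 09:15-11:25, 14:20-19:00 (subtract 3h to convert from UTC+3).
Zara in UTC: 09:10-10:00, 12:55-19:00 (subtract 3h to convert from UTC+3).
Oona ∩ Yuki: 09:15-09:50, 14:20-16:20, 16:55-19:00.
Oona ∩ Yuki ∩ Wei: 09:15-09:50, 14:20-16:20, 16:55-19:00.
Oona ∩ Yuki ∩ Wei ∩ Zara: 09:15-09:50, 14:20-16:20, 16:55-19:00.
The longest is 16:55-19:00 at 125 minutes.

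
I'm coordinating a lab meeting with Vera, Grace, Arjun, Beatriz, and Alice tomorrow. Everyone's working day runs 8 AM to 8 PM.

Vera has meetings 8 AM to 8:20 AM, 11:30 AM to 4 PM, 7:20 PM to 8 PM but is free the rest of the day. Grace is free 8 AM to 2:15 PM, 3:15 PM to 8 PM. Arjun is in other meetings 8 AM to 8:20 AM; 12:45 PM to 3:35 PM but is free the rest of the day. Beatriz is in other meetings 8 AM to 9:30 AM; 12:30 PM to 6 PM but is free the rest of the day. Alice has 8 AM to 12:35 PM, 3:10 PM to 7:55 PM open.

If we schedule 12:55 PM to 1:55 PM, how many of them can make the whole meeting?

Vera free: 08:20-11:30, 16:00-19:20 (invert busy blocks within the working day).
Grace free: 08:00-14:15, 15:15-20:00.
Arjun free: 08:20-12:45, 15:35-20:00 (invert busy blocks within the working day).
Beatriz free: 09:30-12:30, 18:00-20:00 (invert busy blocks within the working day).
Alice free: 08:00-12:35, 15:10-19:55.
Grace can make the full 12:55-13:55 slot — that's 1.

1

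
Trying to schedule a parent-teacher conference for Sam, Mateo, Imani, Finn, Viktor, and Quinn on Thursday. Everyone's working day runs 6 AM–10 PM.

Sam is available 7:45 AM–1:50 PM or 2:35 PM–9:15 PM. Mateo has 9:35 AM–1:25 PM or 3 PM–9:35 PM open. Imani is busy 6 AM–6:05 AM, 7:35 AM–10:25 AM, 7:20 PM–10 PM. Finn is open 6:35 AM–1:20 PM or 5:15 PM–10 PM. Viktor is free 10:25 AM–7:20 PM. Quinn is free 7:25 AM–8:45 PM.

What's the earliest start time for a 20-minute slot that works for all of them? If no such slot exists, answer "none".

10:25

Sam free: 07:45-13:50, 14:35-21:15.
Mateo free: 09:35-13:25, 15:00-21:35.
Imani free: 06:05-07:35, 10:25-19:20 (invert busy blocks within the working day).
Finn free: 06:35-13:20, 17:15-22:00.
Viktor free: 10:25-19:20.
Quinn free: 07:25-20:45.
Sam ∩ Mateo: 09:35-13:25, 15:00-21:15.
Sam ∩ Mateo ∩ Imani: 10:25-13:25, 15:00-19:20.
Sam ∩ Mateo ∩ Imani ∩ Finn: 10:25-13:20, 17:15-19:20.
Sam ∩ Mateo ∩ Imani ∩ Finn ∩ Viktor: 10:25-13:20, 17:15-19:20.
Sam ∩ Mateo ∩ Imani ∩ Finn ∩ Viktor ∩ Quinn: 10:25-13:20, 17:15-19:20.
Those are the intersection windows.
The first common window of at least 20 minutes is 10:25-13:20, so the earliest start is 10:25.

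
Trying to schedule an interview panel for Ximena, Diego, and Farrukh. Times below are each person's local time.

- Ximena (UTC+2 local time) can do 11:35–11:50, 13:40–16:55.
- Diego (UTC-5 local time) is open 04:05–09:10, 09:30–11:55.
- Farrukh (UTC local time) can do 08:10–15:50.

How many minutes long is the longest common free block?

150

Ximena in UTC: 09:35-09:50, 11:40-14:55 (subtract 2h to convert from UTC+2).
Diego in UTC: 09:05-14:10, 14:30-16:55 (add 5h to convert from UTC-5).
Farrukh in UTC: 08:10-15:50.
Ximena ∩ Diego: 09:35-09:50, 11:40-14:10, 14:30-14:55.
Ximena ∩ Diego ∩ Farrukh: 09:35-09:50, 11:40-14:10, 14:30-14:55.
The longest is 11:40-14:10 at 150 minutes.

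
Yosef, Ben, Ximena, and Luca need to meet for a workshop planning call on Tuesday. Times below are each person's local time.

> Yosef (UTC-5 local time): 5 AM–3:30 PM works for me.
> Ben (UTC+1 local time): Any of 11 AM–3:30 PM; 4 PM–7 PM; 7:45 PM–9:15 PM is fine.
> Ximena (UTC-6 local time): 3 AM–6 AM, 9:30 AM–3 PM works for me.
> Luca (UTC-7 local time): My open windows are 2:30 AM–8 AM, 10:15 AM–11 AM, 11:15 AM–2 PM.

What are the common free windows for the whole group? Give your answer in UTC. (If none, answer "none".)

Yosef in UTC: 10:00-20:30 (add 5h to convert from UTC-5).
Ben in UTC: 10:00-14:30, 15:00-18:00, 18:45-20:15 (subtract 1h to convert from UTC+1).
Ximena in UTC: 09:00-12:00, 15:30-21:00 (add 6h to convert from UTC-6).
Luca in UTC: 09:30-15:00, 17:15-18:00, 18:15-21:00 (add 7h to convert from UTC-7).
Yosef ∩ Ben: 10:00-14:30, 15:00-18:00, 18:45-20:15.
Yosef ∩ Ben ∩ Ximena: 10:00-12:00, 15:30-18:00, 18:45-20:15.
Yosef ∩ Ben ∩ Ximena ∩ Luca: 10:00-12:00, 17:15-18:00, 18:45-20:15.

10:00-12:00, 17:15-18:00, 18:45-20:15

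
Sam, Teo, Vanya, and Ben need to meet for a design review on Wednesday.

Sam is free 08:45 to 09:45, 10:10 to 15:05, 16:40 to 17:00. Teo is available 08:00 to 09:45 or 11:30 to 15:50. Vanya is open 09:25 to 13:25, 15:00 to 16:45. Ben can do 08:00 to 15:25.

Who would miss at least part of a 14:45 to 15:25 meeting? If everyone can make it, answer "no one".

Sam, Vanya

Sam: not fully free for 14:45-15:25. Teo: free for 14:45-15:25. Vanya: not fully free for 14:45-15:25. Ben: free for 14:45-15:25.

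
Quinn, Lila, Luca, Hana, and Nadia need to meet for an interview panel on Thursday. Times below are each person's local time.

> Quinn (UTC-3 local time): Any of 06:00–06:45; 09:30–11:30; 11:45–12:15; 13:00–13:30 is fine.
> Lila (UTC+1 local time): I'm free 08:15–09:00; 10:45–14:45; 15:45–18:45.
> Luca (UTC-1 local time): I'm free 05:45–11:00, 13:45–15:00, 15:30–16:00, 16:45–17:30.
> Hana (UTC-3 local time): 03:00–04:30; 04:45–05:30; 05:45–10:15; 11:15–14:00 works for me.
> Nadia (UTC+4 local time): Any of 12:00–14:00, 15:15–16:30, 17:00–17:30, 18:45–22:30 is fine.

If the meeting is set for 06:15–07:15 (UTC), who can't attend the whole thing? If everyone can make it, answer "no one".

Quinn in UTC: 09:00-09:45, 12:30-14:30, 14:45-15:15, 16:00-16:30 (add 3h to convert from UTC-3).
Lila in UTC: 07:15-08:00, 09:45-13:45, 14:45-17:45 (subtract 1h to convert from UTC+1).
Luca in UTC: 06:45-12:00, 14:45-16:00, 16:30-17:00, 17:45-18:30 (add 1h to convert from UTC-1).
Hana in UTC: 06:00-07:30, 07:45-08:30, 08:45-13:15, 14:15-17:00 (add 3h to convert from UTC-3).
Nadia in UTC: 08:00-10:00, 11:15-12:30, 13:00-13:30, 14:45-18:30 (subtract 4h to convert from UTC+4).
Quinn: not fully free for 06:15-07:15. Lila: not fully free for 06:15-07:15. Luca: not fully free for 06:15-07:15. Hana: free for 06:15-07:15. Nadia: not fully free for 06:15-07:15.

Lila, Luca, Nadia, Quinn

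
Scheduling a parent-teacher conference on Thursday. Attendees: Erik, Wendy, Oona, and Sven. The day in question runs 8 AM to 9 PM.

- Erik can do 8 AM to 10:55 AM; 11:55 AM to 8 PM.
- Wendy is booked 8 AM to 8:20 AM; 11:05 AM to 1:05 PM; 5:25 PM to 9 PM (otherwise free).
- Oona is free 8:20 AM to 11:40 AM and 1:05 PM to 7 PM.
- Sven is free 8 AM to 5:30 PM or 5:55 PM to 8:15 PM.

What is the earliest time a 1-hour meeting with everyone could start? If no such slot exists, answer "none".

Erik free: 08:00-10:55, 11:55-20:00.
Wendy free: 08:20-11:05, 13:05-17:25 (invert busy blocks within the working day).
Oona free: 08:20-11:40, 13:05-19:00.
Sven free: 08:00-17:30, 17:55-20:15.
Erik ∩ Wendy: 08:20-10:55, 13:05-17:25.
Erik ∩ Wendy ∩ Oona: 08:20-10:55, 13:05-17:25.
Erik ∩ Wendy ∩ Oona ∩ Sven: 08:20-10:55, 13:05-17:25.
The first common window of at least 60 minutes is 08:20-10:55, so the earliest start is 08:20.

08:20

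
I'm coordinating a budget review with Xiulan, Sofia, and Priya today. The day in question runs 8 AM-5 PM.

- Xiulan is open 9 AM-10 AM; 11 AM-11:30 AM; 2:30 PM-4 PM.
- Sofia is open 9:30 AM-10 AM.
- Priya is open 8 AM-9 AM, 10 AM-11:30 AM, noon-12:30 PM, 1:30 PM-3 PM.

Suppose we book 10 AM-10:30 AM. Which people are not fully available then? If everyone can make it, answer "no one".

Xiulan: not fully free for 10:00-10:30. Sofia: not fully free for 10:00-10:30. Priya: free for 10:00-10:30.

Sofia, Xiulan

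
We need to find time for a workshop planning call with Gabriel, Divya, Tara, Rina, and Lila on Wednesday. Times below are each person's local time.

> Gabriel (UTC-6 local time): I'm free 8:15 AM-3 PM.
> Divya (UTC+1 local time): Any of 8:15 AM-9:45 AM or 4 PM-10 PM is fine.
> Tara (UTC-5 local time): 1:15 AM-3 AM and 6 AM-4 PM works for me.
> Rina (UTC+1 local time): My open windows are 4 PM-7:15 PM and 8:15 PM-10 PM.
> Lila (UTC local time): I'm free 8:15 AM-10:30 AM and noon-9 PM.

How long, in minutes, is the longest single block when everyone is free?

Gabriel in UTC: 14:15-21:00 (add 6h to convert from UTC-6).
Divya in UTC: 07:15-08:45, 15:00-21:00 (subtract 1h to convert from UTC+1).
Tara in UTC: 06:15-08:00, 11:00-21:00 (add 5h to convert from UTC-5).
Rina in UTC: 15:00-18:15, 19:15-21:00 (subtract 1h to convert from UTC+1).
Lila in UTC: 08:15-10:30, 12:00-21:00.
Gabriel ∩ Divya: 15:00-21:00.
Gabriel ∩ Divya ∩ Tara: 15:00-21:00.
Gabriel ∩ Divya ∩ Tara ∩ Rina: 15:00-18:15, 19:15-21:00.
Gabriel ∩ Divya ∩ Tara ∩ Rina ∩ Lila: 15:00-18:15, 19:15-21:00.
The longest is 15:00-18:15 at 195 minutes.

195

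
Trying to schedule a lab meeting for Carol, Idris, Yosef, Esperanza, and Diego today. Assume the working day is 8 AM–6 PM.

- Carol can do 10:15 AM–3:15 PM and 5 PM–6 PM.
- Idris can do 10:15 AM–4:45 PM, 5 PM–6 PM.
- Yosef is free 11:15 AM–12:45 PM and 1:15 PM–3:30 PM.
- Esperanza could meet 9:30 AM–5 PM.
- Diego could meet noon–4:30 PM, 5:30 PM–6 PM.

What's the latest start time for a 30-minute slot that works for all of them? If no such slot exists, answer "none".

14:45

Carol ∩ Idris: 10:15-15:15, 17:00-18:00.
Carol ∩ Idris ∩ Yosef: 11:15-12:45, 13:15-15:15.
Carol ∩ Idris ∩ Yosef ∩ Esperanza: 11:15-12:45, 13:15-15:15.
Carol ∩ Idris ∩ Yosef ∩ Esperanza ∩ Diego: 12:00-12:45, 13:15-15:15.
The last common window of at least 30 minutes is 13:15-15:15; a 30-minute meeting can start as late as 14:45 and still end by 15:15.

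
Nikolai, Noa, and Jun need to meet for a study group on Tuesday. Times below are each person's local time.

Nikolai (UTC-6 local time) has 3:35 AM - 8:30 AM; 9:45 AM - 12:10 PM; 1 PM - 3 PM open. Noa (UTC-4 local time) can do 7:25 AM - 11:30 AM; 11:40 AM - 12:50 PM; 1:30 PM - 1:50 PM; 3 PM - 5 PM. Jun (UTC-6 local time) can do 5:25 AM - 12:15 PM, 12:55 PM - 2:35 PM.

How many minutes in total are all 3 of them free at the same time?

Nikolai in UTC: 09:35-14:30, 15:45-18:10, 19:00-21:00 (add 6h to convert from UTC-6).
Noa in UTC: 11:25-15:30, 15:40-16:50, 17:30-17:50, 19:00-21:00 (add 4h to convert from UTC-4).
Jun in UTC: 11:25-18:15, 18:55-20:35 (add 6h to convert from UTC-6).
Nikolai ∩ Noa: 11:25-14:30, 15:45-16:50, 17:30-17:50, 19:00-21:00.
Nikolai ∩ Noa ∩ Jun: 11:25-14:30, 15:45-16:50, 17:30-17:50, 19:00-20:35.
Summing the common windows: 185 + 65 + 20 + 95 = 365 minutes.

365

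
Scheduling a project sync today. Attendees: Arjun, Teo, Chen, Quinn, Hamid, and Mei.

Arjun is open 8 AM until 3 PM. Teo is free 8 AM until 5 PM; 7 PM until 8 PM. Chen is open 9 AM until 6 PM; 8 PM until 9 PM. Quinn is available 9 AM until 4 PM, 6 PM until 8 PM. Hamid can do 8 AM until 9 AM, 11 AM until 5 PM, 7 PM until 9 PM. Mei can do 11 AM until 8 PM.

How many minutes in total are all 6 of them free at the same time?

Arjun ∩ Teo: 08:00-15:00.
Arjun ∩ Teo ∩ Chen: 09:00-15:00.
Arjun ∩ Teo ∩ Chen ∩ Quinn: 09:00-15:00.
Arjun ∩ Teo ∩ Chen ∩ Quinn ∩ Hamid: 11:00-15:00.
Arjun ∩ Teo ∩ Chen ∩ Quinn ∩ Hamid ∩ Mei: 11:00-15:00.
So the common availability across everyone is 11:00-15:00.
That's a single block of 240 minutes.

240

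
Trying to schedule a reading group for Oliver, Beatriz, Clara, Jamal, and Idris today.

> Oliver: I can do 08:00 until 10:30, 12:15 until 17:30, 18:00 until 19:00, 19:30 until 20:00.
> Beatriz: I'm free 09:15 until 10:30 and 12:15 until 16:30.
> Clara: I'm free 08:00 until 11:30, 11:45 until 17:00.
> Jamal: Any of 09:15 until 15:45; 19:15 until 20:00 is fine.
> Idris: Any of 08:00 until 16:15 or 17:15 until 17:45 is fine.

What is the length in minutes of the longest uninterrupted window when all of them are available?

Oliver ∩ Beatriz: 09:15-10:30, 12:15-16:30.
Oliver ∩ Beatriz ∩ Clara: 09:15-10:30, 12:15-16:30.
Oliver ∩ Beatriz ∩ Clara ∩ Jamal: 09:15-10:30, 12:15-15:45.
Oliver ∩ Beatriz ∩ Clara ∩ Jamal ∩ Idris: 09:15-10:30, 12:15-15:45.
Those are the intersection windows.
The longest is 12:15-15:45 at 210 minutes.

210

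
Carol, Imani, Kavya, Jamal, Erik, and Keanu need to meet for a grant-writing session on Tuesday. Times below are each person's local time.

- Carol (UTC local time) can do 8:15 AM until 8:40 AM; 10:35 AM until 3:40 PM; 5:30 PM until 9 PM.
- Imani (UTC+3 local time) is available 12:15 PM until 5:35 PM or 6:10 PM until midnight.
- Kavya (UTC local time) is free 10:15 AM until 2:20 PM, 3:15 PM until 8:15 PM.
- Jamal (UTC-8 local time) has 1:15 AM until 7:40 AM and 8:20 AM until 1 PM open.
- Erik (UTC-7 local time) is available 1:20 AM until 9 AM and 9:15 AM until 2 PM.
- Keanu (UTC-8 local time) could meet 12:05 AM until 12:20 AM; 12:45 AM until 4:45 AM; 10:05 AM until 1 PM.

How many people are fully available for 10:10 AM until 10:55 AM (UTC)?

4

Carol in UTC: 08:15-08:40, 10:35-15:40, 17:30-21:00.
Imani in UTC: 09:15-14:35, 15:10-21:00 (subtract 3h to convert from UTC+3).
Kavya in UTC: 10:15-14:20, 15:15-20:15.
Jamal in UTC: 09:15-15:40, 16:20-21:00 (add 8h to convert from UTC-8).
Erik in UTC: 08:20-16:00, 16:15-21:00 (add 7h to convert from UTC-7).
Keanu in UTC: 08:05-08:20, 08:45-12:45, 18:05-21:00 (add 8h to convert from UTC-8).
Imani, Jamal, Erik, and Keanu can make the full 10:10-10:55 slot — that's 4.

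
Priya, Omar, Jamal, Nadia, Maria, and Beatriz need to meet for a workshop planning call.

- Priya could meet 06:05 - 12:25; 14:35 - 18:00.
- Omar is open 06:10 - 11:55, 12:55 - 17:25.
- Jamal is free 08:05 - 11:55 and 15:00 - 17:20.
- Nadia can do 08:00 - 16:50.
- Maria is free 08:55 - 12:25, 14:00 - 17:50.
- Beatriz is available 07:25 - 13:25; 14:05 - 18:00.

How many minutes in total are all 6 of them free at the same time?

290

Priya ∩ Omar: 06:10-11:55, 14:35-17:25.
Priya ∩ Omar ∩ Jamal: 08:05-11:55, 15:00-17:20.
Priya ∩ Omar ∩ Jamal ∩ Nadia: 08:05-11:55, 15:00-16:50.
Priya ∩ Omar ∩ Jamal ∩ Nadia ∩ Maria: 08:55-11:55, 15:00-16:50.
Priya ∩ Omar ∩ Jamal ∩ Nadia ∩ Maria ∩ Beatriz: 08:55-11:55, 15:00-16:50.
Summing the common windows: 180 + 110 = 290 minutes.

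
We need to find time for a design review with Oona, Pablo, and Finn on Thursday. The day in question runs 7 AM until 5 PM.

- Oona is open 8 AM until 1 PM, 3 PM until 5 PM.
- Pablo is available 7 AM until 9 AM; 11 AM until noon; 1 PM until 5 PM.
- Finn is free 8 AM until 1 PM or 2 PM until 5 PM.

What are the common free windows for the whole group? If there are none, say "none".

Oona ∩ Pablo: 08:00-09:00, 11:00-12:00, 15:00-17:00.
Oona ∩ Pablo ∩ Finn: 08:00-09:00, 11:00-12:00, 15:00-17:00.
Those are the intersection windows.

08:00-09:00, 11:00-12:00, 15:00-17:00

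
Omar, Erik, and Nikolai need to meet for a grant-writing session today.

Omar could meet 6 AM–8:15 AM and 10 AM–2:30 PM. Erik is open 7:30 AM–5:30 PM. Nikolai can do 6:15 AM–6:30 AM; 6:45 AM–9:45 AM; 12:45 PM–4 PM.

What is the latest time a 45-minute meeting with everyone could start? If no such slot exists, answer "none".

Omar ∩ Erik: 07:30-08:15, 10:00-14:30.
Omar ∩ Erik ∩ Nikolai: 07:30-08:15, 12:45-14:30.
Those are the intersection windows.
The last common window of at least 45 minutes is 12:45-14:30; a 45-minute meeting can start as late as 13:45 and still end by 14:30.

13:45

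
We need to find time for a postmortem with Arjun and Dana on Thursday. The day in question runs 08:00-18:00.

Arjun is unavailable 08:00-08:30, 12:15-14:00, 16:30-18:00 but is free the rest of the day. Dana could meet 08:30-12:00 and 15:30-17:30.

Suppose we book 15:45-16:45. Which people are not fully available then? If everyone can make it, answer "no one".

Arjun

Arjun free: 08:30-12:15, 14:00-16:30 (invert busy blocks within the working day).
Dana free: 08:30-12:00, 15:30-17:30.
Arjun: not fully free for 15:45-16:45. Dana: free for 15:45-16:45.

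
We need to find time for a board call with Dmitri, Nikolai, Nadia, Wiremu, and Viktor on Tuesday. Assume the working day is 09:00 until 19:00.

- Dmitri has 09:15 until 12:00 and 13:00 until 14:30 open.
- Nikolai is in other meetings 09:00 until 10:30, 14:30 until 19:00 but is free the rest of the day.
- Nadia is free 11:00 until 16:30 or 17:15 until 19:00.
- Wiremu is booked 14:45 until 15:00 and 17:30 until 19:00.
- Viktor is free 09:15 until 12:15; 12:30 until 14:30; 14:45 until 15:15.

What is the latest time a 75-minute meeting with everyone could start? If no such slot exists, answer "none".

13:15

Dmitri free: 09:15-12:00, 13:00-14:30.
Nikolai free: 10:30-14:30 (invert busy blocks within the working day).
Nadia free: 11:00-16:30, 17:15-19:00.
Wiremu free: 09:00-14:45, 15:00-17:30 (invert busy blocks within the working day).
Viktor free: 09:15-12:15, 12:30-14:30, 14:45-15:15.
Dmitri ∩ Nikolai: 10:30-12:00, 13:00-14:30.
Dmitri ∩ Nikolai ∩ Nadia: 11:00-12:00, 13:00-14:30.
Dmitri ∩ Nikolai ∩ Nadia ∩ Wiremu: 11:00-12:00, 13:00-14:30.
Dmitri ∩ Nikolai ∩ Nadia ∩ Wiremu ∩ Viktor: 11:00-12:00, 13:00-14:30.
Those are the intersection windows.
The last common window of at least 75 minutes is 13:00-14:30; a 75-minute meeting can start as late as 13:15 and still end by 14:30.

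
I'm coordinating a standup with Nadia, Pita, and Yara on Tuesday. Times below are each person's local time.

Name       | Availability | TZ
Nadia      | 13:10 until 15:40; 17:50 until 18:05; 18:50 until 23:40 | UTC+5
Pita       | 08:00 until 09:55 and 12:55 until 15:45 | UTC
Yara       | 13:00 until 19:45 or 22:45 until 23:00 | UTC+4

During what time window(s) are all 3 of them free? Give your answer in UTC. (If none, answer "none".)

Nadia in UTC: 08:10-10:40, 12:50-13:05, 13:50-18:40 (subtract 5h to convert from UTC+5).
Pita in UTC: 08:00-09:55, 12:55-15:45.
Yara in UTC: 09:00-15:45, 18:45-19:00 (subtract 4h to convert from UTC+4).
Nadia ∩ Pita: 08:10-09:55, 12:55-13:05, 13:50-15:45.
Nadia ∩ Pita ∩ Yara: 09:00-09:55, 12:55-13:05, 13:50-15:45.

09:00-09:55, 12:55-13:05, 13:50-15:45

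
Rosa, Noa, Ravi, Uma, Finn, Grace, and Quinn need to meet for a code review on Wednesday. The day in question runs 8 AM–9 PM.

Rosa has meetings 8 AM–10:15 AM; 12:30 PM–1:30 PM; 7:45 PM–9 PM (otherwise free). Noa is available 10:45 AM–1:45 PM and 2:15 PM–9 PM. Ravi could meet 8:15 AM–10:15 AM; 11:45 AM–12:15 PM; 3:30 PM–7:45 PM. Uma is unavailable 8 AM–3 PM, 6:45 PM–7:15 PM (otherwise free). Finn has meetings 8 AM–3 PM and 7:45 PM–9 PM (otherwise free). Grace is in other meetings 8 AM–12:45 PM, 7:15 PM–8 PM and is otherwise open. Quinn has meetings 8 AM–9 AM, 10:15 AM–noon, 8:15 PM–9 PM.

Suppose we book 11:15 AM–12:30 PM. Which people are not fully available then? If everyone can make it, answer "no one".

Rosa free: 10:15-12:30, 13:30-19:45 (invert busy blocks within the working day).
Noa free: 10:45-13:45, 14:15-21:00.
Ravi free: 08:15-10:15, 11:45-12:15, 15:30-19:45.
Uma free: 15:00-18:45, 19:15-21:00 (invert busy blocks within the working day).
Finn free: 15:00-19:45 (invert busy blocks within the working day).
Grace free: 12:45-19:15, 20:00-21:00 (invert busy blocks within the working day).
Quinn free: 09:00-10:15, 12:00-20:15 (invert busy blocks within the working day).
Rosa: free for 11:15-12:30. Noa: free for 11:15-12:30. Ravi: not fully free for 11:15-12:30. Uma: not fully free for 11:15-12:30. Finn: not fully free for 11:15-12:30. Grace: not fully free for 11:15-12:30. Quinn: not fully free for 11:15-12:30.

Finn, Grace, Quinn, Ravi, Uma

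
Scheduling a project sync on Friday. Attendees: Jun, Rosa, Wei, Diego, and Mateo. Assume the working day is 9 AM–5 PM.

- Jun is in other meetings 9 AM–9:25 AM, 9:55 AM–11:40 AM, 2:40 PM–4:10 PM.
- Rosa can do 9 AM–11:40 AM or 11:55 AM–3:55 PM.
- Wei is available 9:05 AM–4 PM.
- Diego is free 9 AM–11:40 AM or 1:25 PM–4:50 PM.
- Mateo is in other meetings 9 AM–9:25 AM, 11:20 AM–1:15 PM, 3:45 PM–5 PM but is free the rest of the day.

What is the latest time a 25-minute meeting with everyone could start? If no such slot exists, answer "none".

Jun free: 09:25-09:55, 11:40-14:40, 16:10-17:00 (invert busy blocks within the working day).
Rosa free: 09:00-11:40, 11:55-15:55.
Wei free: 09:05-16:00.
Diego free: 09:00-11:40, 13:25-16:50.
Mateo free: 09:25-11:20, 13:15-15:45 (invert busy blocks within the working day).
Jun ∩ Rosa: 09:25-09:55, 11:55-14:40.
Jun ∩ Rosa ∩ Wei: 09:25-09:55, 11:55-14:40.
Jun ∩ Rosa ∩ Wei ∩ Diego: 09:25-09:55, 13:25-14:40.
Jun ∩ Rosa ∩ Wei ∩ Diego ∩ Mateo: 09:25-09:55, 13:25-14:40.
So the common availability across everyone is 09:25-09:55, 13:25-14:40.
The last common window of at least 25 minutes is 13:25-14:40; a 25-minute meeting can start as late as 14:15 and still end by 14:40.

14:15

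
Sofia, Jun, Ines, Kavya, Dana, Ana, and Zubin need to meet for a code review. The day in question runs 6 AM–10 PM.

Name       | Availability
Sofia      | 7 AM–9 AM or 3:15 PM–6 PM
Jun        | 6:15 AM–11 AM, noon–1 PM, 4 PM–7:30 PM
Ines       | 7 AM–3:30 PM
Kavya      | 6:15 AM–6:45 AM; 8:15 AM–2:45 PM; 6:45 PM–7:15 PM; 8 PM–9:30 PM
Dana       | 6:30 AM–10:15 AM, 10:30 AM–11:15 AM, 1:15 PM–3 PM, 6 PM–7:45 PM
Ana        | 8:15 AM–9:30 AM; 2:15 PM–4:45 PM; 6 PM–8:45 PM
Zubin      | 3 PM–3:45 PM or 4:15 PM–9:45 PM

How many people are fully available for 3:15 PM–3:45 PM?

Sofia, Ana, and Zubin can make the full 15:15-15:45 slot — that's 3.

3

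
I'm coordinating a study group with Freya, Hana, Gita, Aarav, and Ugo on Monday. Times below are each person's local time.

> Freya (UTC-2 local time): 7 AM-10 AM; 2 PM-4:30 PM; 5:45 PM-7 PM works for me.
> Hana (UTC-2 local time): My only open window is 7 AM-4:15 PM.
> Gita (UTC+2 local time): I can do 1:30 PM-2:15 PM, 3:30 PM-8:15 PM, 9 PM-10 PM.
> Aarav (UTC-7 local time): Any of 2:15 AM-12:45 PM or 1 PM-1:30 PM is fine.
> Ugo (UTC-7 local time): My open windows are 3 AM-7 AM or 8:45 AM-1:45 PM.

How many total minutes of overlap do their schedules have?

Freya in UTC: 09:00-12:00, 16:00-18:30, 19:45-21:00 (add 2h to convert from UTC-2).
Hana in UTC: 09:00-18:15 (add 2h to convert from UTC-2).
Gita in UTC: 11:30-12:15, 13:30-18:15, 19:00-20:00 (subtract 2h to convert from UTC+2).
Aarav in UTC: 09:15-19:45, 20:00-20:30 (add 7h to convert from UTC-7).
Ugo in UTC: 10:00-14:00, 15:45-20:45 (add 7h to convert from UTC-7).
Freya ∩ Hana: 09:00-12:00, 16:00-18:15.
Freya ∩ Hana ∩ Gita: 11:30-12:00, 16:00-18:15.
Freya ∩ Hana ∩ Gita ∩ Aarav: 11:30-12:00, 16:00-18:15.
Freya ∩ Hana ∩ Gita ∩ Aarav ∩ Ugo: 11:30-12:00, 16:00-18:15.
Summing the common windows: 30 + 135 = 165 minutes.

165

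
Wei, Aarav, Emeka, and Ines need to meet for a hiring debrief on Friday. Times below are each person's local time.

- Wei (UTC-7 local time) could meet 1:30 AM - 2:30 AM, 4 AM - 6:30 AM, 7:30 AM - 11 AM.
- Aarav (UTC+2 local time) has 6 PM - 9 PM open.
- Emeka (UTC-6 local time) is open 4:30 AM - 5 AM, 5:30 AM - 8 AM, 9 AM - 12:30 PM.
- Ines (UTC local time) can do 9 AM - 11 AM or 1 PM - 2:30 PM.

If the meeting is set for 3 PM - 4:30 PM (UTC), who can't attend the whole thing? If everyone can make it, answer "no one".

Wei in UTC: 08:30-09:30, 11:00-13:30, 14:30-18:00 (add 7h to convert from UTC-7).
Aarav in UTC: 16:00-19:00 (subtract 2h to convert from UTC+2).
Emeka in UTC: 10:30-11:00, 11:30-14:00, 15:00-18:30 (add 6h to convert from UTC-6).
Ines in UTC: 09:00-11:00, 13:00-14:30.
Wei: free for 15:00-16:30. Aarav: not fully free for 15:00-16:30. Emeka: free for 15:00-16:30. Ines: not fully free for 15:00-16:30.

Aarav, Ines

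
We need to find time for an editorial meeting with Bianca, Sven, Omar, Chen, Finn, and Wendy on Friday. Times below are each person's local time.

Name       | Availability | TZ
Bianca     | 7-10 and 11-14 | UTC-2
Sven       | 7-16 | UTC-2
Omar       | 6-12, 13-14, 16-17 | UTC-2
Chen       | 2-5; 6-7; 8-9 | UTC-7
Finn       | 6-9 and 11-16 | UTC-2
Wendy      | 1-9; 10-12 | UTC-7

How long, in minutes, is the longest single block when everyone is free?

Bianca in UTC: 09:00-12:00, 13:00-16:00 (add 2h to convert from UTC-2).
Sven in UTC: 09:00-18:00 (add 2h to convert from UTC-2).
Omar in UTC: 08:00-14:00, 15:00-16:00, 18:00-19:00 (add 2h to convert from UTC-2).
Chen in UTC: 09:00-12:00, 13:00-14:00, 15:00-16:00 (add 7h to convert from UTC-7).
Finn in UTC: 08:00-11:00, 13:00-18:00 (add 2h to convert from UTC-2).
Wendy in UTC: 08:00-16:00, 17:00-19:00 (add 7h to convert from UTC-7).
Bianca ∩ Sven: 09:00-12:00, 13:00-16:00.
Bianca ∩ Sven ∩ Omar: 09:00-12:00, 13:00-14:00, 15:00-16:00.
Bianca ∩ Sven ∩ Omar ∩ Chen: 09:00-12:00, 13:00-14:00, 15:00-16:00.
Bianca ∩ Sven ∩ Omar ∩ Chen ∩ Finn: 09:00-11:00, 13:00-14:00, 15:00-16:00.
Bianca ∩ Sven ∩ Omar ∩ Chen ∩ Finn ∩ Wendy: 09:00-11:00, 13:00-14:00, 15:00-16:00.
The longest is 09:00-11:00 at 120 minutes.

120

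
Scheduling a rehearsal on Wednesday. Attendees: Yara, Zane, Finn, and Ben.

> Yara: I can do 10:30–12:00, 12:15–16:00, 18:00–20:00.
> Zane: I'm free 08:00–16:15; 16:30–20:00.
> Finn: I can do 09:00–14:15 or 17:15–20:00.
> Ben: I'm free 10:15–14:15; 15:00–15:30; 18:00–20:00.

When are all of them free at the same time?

10:30-12:00, 12:15-14:15, 18:00-20:00

Yara ∩ Zane: 10:30-12:00, 12:15-16:00, 18:00-20:00.
Yara ∩ Zane ∩ Finn: 10:30-12:00, 12:15-14:15, 18:00-20:00.
Yara ∩ Zane ∩ Finn ∩ Ben: 10:30-12:00, 12:15-14:15, 18:00-20:00.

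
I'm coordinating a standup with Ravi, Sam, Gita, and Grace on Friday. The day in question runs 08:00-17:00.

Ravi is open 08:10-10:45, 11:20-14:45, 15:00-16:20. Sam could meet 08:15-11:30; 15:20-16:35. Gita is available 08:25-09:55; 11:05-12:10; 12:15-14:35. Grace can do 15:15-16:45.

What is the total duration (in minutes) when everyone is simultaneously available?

0

Ravi ∩ Sam: 08:15-10:45, 11:20-11:30, 15:20-16:20.
Ravi ∩ Sam ∩ Gita: 08:25-09:55, 11:20-11:30.
Ravi ∩ Sam ∩ Gita ∩ Grace: ∅.
There is no time when everyone is free.
There is no common window, so the total is 0 minutes.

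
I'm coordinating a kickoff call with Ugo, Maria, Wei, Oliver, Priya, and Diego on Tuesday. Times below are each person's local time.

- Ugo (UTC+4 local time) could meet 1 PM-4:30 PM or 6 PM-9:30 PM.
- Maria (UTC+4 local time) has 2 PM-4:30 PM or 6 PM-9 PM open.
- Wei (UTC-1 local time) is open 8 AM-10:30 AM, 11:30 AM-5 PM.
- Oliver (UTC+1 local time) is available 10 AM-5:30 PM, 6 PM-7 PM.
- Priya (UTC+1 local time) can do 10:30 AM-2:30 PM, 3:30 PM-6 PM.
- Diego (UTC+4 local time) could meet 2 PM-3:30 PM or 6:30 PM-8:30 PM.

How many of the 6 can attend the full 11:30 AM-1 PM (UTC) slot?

2

Ugo in UTC: 09:00-12:30, 14:00-17:30 (subtract 4h to convert from UTC+4).
Maria in UTC: 10:00-12:30, 14:00-17:00 (subtract 4h to convert from UTC+4).
Wei in UTC: 09:00-11:30, 12:30-18:00 (add 1h to convert from UTC-1).
Oliver in UTC: 09:00-16:30, 17:00-18:00 (subtract 1h to convert from UTC+1).
Priya in UTC: 09:30-13:30, 14:30-17:00 (subtract 1h to convert from UTC+1).
Diego in UTC: 10:00-11:30, 14:30-16:30 (subtract 4h to convert from UTC+4).
Oliver and Priya can make the full 11:30-13:00 slot — that's 2.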